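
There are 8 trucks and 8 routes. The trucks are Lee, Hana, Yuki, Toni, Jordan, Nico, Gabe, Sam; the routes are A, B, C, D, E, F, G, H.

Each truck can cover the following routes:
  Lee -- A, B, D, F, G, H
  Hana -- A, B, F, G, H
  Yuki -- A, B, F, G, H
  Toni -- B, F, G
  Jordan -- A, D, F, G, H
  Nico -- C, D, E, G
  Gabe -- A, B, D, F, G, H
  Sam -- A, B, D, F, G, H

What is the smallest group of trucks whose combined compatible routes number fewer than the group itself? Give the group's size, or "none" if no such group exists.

7

Take S = {Lee, Hana, Yuki, Toni, Jordan, Gabe, Sam}. Its neighbourhood is {A, B, D, F, G, H}, so |N(S)| = 6 < |S| = 7.
Every subset of size less than 7 has at least as many neighbours as members, so 7 is the minimum.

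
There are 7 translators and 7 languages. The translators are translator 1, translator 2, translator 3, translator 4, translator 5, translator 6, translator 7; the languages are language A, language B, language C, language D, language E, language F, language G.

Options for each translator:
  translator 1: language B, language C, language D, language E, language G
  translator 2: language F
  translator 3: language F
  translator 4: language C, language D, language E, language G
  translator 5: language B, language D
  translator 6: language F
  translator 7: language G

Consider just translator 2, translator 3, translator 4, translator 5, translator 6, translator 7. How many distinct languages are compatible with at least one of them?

The union of neighbours of {translator 2, translator 3, translator 4, translator 5, translator 6, translator 7} is {language B, language C, language D, language E, language F, language G}, which has 6 elements.
Since |N(S)| = 6 ≥ |S| = 6, Hall's condition holds for this subset.

6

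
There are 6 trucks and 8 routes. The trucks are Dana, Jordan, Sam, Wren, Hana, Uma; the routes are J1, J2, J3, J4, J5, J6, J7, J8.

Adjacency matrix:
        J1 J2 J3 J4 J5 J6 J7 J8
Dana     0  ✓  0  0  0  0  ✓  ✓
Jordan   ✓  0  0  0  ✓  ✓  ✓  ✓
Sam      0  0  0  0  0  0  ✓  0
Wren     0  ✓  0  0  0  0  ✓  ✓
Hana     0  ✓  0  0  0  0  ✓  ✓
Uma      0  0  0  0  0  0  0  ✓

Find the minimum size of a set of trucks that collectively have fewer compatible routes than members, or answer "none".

Take S = {Dana, Sam, Wren, Hana}. Its neighbourhood is {J2, J7, J8}, so |N(S)| = 3 < |S| = 4.
Every subset of size less than 4 has at least as many neighbours as members, so 4 is the minimum.

4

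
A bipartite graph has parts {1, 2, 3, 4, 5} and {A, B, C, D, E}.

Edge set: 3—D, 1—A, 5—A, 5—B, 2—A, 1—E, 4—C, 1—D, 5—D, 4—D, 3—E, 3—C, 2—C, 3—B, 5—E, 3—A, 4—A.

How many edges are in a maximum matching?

5

One maximum matching: 1-D, 2-A, 3-E, 4-C, 5-B.
All 5 left vertices are matched, so no larger matching exists.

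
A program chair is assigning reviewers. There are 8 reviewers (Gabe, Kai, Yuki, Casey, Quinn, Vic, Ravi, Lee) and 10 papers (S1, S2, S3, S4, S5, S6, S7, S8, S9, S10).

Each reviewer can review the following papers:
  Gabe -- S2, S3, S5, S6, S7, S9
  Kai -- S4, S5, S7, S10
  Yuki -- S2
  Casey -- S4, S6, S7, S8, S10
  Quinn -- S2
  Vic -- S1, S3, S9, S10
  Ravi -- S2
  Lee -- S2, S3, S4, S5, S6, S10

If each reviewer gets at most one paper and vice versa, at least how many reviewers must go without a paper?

One maximum matching: Gabe–S3, Kai–S10, Yuki–S2, Casey–S7, Vic–S9, Lee–S6.
The set {Yuki, Quinn, Ravi} has only 1 neighbour ({S2}), so by Hall's theorem at most 6 of the 8 reviewers can be matched.
That matches 6 of the 8, leaving 2 unmatched; no matching can do better.

2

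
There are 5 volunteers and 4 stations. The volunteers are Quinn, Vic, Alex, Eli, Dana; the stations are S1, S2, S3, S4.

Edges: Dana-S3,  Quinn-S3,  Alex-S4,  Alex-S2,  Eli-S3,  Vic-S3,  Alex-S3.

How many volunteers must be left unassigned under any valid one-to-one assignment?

For example, pair Quinn-S3, Alex-S2.
The set {Quinn, Vic, Eli, Dana} has only 1 neighbour ({S3}), so by Hall's theorem at most 2 of the 5 volunteers can be matched.
That matches 2 of the 5, leaving 3 unmatched; no matching can do better.

3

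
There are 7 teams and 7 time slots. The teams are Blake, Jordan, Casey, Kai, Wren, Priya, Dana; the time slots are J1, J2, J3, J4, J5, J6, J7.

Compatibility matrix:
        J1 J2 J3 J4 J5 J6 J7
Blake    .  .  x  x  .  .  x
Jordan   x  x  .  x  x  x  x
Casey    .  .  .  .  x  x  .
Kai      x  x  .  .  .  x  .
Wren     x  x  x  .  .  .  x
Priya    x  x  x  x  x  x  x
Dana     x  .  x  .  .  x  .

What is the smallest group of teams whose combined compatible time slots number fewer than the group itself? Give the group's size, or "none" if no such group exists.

A matching saturating every team exists, for instance Blake→J4, Jordan→J2, Casey→J5, Kai→J1, Wren→J7, Priya→J6, Dana→J3.
By Hall's marriage theorem, this means |N(S)| ≥ |S| for every subset S, so no violating subset exists.

none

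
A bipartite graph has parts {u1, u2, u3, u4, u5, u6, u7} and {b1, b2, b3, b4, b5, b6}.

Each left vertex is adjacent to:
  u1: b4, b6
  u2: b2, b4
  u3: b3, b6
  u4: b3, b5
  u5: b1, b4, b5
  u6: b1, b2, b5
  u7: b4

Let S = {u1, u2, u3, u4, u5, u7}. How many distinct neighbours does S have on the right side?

The union of neighbours of {u1, u2, u3, u4, u5, u7} is {b1, b2, b3, b4, b5, b6}, which has 6 elements.
Since |N(S)| = 6 ≥ |S| = 6, Hall's condition holds for this subset.

6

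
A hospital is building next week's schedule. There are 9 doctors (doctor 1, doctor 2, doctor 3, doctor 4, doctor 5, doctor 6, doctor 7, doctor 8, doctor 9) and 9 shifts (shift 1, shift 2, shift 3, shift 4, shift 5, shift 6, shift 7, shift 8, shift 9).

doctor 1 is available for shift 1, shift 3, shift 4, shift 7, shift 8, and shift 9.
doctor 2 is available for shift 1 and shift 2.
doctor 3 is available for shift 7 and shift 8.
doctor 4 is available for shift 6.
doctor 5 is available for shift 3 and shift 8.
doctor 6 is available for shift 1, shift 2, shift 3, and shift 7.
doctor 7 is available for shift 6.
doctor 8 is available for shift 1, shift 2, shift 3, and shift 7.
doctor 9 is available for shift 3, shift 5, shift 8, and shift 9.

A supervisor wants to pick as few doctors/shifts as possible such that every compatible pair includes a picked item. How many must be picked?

A maximum matching has 8 edges (e.g. doctor 1–shift 4, doctor 2–shift 1, doctor 3–shift 7, doctor 4–shift 6, doctor 5–shift 8, doctor 6–shift 3, doctor 8–shift 2, doctor 9–shift 5).
By König's theorem the minimum vertex cover has the same size. One such cover is {doctor 1, doctor 2, doctor 3, doctor 5, doctor 6, doctor 8, doctor 9, shift 6}.

8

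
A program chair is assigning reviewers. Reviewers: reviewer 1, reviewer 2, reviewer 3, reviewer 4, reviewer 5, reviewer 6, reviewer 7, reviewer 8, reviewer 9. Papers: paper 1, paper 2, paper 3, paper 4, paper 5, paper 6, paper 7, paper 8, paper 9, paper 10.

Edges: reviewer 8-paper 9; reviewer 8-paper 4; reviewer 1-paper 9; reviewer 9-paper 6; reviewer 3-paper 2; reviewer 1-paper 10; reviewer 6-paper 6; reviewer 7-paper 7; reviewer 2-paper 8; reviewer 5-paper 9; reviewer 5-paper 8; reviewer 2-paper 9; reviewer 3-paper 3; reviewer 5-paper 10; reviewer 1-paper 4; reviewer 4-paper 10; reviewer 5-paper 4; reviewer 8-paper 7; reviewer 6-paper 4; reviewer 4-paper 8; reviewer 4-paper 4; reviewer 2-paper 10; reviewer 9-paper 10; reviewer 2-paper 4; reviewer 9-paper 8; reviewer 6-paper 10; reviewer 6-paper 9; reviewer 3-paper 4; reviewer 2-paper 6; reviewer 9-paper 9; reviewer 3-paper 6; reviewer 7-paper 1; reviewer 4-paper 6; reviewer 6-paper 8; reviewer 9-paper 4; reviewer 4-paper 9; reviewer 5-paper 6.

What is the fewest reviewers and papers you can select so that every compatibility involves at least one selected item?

8

The 8 edges reviewer 1–paper 9, reviewer 2–paper 4, reviewer 3–paper 2, reviewer 4–paper 8, reviewer 5–paper 10, reviewer 6–paper 6, reviewer 7–paper 1, reviewer 8–paper 7 form a matching, so any vertex cover needs at least 8 vertices (one per matched edge).
Conversely {reviewer 3, reviewer 7, reviewer 8, paper 4, paper 6, paper 8, paper 9, paper 10} meets every edge and has exactly 8 vertices, so 8 is optimal.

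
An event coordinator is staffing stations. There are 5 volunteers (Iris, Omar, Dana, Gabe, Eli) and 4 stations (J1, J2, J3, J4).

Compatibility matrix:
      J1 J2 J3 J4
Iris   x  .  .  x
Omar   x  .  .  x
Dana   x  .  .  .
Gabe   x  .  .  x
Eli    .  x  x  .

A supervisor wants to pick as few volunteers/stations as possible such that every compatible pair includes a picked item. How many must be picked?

{Eli, J1, J4} is a vertex cover of size 3: every edge has an endpoint in this set.
No smaller cover exists because Iris–J4, Omar–J1, Eli–J3 is a matching of size 3, and a cover must include an endpoint of each of these disjoint edges (König's theorem).

3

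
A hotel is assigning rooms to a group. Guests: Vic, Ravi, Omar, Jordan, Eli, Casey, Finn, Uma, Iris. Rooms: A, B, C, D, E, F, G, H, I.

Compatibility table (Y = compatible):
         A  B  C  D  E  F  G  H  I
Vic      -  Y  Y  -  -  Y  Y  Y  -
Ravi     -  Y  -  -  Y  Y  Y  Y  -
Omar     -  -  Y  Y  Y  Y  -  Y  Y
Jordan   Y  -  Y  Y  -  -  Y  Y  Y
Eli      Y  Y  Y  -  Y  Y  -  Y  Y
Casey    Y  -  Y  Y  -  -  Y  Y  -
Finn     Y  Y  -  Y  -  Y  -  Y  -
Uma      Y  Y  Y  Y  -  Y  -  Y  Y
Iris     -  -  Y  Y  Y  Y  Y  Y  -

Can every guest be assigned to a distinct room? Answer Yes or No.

For example, pair Vic–C, Ravi–E, Omar–F, Jordan–D, Eli–I, Casey–A, Finn–B, Uma–H, Iris–G.
All 9 guests are covered.

Yes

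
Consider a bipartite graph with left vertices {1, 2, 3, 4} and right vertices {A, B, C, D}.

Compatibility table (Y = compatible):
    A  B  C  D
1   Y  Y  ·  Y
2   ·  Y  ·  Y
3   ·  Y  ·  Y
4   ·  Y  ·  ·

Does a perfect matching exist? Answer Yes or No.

The set {2, 3, 4} has only 2 neighbours ({B, D}), so by Hall's theorem at most 3 of the 4 left vertices can be matched.
Hence no matching covers every left vertex.

No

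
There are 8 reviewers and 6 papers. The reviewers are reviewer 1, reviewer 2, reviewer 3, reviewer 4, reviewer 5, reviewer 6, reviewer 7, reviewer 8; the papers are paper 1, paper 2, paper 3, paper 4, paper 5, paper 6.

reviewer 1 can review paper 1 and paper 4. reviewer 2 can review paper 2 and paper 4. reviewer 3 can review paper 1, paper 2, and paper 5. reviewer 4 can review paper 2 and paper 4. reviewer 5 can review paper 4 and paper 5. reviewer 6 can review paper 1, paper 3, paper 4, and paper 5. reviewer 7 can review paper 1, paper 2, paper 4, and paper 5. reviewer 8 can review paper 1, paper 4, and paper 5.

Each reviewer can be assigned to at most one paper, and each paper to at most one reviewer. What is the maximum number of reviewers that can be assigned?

5

A valid assignment of size 5: reviewer 1→paper 1, reviewer 2→paper 2, reviewer 3→paper 5, reviewer 4→paper 4, reviewer 6→paper 3.
The set {reviewer 1, reviewer 2, reviewer 3, reviewer 4, reviewer 5, reviewer 7, reviewer 8} has only 4 neighbours ({paper 1, paper 2, paper 4, paper 5}), so by Hall's theorem at most 5 of the 8 reviewers can be matched.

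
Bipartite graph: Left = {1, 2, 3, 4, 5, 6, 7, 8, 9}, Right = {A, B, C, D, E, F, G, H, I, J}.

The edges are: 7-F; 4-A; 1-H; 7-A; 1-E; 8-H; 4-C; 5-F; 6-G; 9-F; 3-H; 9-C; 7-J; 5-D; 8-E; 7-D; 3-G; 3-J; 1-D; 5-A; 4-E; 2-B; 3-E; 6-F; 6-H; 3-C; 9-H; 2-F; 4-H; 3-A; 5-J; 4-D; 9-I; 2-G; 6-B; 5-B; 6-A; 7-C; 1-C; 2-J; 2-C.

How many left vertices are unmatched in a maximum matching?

For example, pair 1-C, 2-B, 3-G, 4-E, 5-D, 6-A, 7-J, 8-H, 9-F.
All 9 left vertices are matched, so no larger matching exists.
That matches 9 of the 9, leaving 0 unmatched; no matching can do better.

0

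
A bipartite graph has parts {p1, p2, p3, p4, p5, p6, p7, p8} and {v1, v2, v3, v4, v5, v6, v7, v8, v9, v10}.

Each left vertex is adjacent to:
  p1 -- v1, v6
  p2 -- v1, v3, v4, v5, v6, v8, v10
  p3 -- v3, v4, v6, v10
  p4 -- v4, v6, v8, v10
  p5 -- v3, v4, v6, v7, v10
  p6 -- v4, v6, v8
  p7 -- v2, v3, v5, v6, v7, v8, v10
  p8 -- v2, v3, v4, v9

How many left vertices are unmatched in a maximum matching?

0

A valid assignment of size 8: p1-v1, p2-v10, p3-v3, p4-v6, p5-v7, p6-v4, p7-v8, p8-v2.
This saturates every left vertex, so 8 is the maximum.
That matches 8 of the 8, leaving 0 unmatched; no matching can do better.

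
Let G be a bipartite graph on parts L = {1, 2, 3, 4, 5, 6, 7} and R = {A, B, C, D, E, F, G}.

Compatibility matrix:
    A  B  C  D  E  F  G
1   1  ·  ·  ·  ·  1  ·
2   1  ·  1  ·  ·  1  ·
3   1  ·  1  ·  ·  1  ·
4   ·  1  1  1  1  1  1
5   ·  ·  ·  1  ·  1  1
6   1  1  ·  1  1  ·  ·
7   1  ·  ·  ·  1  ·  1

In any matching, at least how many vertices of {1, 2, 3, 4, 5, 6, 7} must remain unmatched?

One maximum matching: 1–A, 2–C, 3–F, 4–G, 5–D, 6–B, 7–E.
All 7 left vertices are matched, so no larger matching exists.
That matches 7 of the 7, leaving 0 unmatched; no matching can do better.

0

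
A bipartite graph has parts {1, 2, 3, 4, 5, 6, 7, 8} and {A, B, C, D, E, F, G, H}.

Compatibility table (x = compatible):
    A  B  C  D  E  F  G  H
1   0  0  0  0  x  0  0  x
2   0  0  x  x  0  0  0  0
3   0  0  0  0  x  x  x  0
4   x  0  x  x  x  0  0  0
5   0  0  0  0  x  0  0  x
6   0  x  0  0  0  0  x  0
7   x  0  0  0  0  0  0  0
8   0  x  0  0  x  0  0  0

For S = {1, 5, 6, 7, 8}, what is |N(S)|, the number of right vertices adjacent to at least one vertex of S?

5

The union of neighbours of {1, 5, 6, 7, 8} is {A, B, E, G, H}, which has 5 elements.
Since |N(S)| = 5 ≥ |S| = 5, Hall's condition holds for this subset.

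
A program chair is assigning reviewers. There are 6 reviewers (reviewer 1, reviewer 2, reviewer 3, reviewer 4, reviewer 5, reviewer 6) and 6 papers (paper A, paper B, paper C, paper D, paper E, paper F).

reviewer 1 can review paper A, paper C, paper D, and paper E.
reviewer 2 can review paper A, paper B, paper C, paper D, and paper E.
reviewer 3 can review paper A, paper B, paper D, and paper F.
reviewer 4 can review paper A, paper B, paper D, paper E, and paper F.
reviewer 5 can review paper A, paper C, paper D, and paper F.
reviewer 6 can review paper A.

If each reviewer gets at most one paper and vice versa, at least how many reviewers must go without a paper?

One maximum matching: reviewer 1→paper E, reviewer 2→paper B, reviewer 3→paper D, reviewer 4→paper F, reviewer 5→paper C, reviewer 6→paper A.
All 6 reviewers are matched, so no larger matching exists.
That matches 6 of the 6, leaving 0 unmatched; no matching can do better.

0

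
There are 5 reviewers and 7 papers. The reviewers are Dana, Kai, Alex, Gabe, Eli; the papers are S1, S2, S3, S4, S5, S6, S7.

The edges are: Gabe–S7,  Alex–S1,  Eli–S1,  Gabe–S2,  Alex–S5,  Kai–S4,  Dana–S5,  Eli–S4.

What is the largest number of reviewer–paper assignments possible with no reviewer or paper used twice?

A valid assignment of size 4: Dana–S5, Kai–S4, Alex–S1, Gabe–S2.
The set {Dana, Kai, Alex, Eli} has only 3 neighbours ({S1, S4, S5}), so by Hall's theorem at most 4 of the 5 reviewers can be matched.

4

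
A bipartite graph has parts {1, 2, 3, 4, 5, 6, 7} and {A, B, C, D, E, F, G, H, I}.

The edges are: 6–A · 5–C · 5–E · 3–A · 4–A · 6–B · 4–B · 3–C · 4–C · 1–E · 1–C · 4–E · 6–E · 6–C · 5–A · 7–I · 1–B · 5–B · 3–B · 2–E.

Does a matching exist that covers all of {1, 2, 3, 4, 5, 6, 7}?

The set {1, 2, 3, 4, 5, 6} has only 4 neighbours ({A, B, C, E}), so by Hall's theorem at most 5 of the 7 left vertices can be matched.
Hence no matching covers every left vertex.

No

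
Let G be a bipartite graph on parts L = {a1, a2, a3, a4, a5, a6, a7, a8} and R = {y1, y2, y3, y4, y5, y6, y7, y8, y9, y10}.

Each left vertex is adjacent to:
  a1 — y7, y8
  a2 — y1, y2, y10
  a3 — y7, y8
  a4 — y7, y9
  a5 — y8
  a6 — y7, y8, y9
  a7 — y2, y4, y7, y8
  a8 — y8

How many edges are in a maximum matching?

5

For example, pair a1–y7, a2–y1, a3–y8, a4–y9, a7–y2.
The set {a1, a3, a4, a5, a6, a8} has only 3 neighbours ({y7, y8, y9}), so by Hall's theorem at most 5 of the 8 left vertices can be matched.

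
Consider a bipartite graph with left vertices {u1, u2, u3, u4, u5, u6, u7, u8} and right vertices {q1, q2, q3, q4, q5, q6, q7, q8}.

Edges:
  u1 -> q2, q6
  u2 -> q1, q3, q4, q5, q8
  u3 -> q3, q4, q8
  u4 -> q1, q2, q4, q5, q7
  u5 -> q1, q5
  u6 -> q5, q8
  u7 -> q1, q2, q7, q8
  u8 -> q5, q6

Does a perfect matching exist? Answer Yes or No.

Yes

A valid assignment of size 8: u1→q6, u2→q4, u3→q3, u4→q7, u5→q1, u6→q8, u7→q2, u8→q5.
Every left vertex is matched, so this is a perfect matching.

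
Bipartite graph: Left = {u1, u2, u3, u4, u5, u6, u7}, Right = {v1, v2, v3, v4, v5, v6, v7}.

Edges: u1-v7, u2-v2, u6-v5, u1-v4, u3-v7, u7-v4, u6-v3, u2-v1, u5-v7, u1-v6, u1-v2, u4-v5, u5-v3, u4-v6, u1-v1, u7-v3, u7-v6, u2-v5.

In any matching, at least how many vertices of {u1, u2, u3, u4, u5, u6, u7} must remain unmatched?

0

A valid assignment of size 7: u1→v2, u2→v1, u3→v7, u4→v6, u5→v3, u6→v5, u7→v4.
All 7 left vertices are matched, so no larger matching exists.
That matches 7 of the 7, leaving 0 unmatched; no matching can do better.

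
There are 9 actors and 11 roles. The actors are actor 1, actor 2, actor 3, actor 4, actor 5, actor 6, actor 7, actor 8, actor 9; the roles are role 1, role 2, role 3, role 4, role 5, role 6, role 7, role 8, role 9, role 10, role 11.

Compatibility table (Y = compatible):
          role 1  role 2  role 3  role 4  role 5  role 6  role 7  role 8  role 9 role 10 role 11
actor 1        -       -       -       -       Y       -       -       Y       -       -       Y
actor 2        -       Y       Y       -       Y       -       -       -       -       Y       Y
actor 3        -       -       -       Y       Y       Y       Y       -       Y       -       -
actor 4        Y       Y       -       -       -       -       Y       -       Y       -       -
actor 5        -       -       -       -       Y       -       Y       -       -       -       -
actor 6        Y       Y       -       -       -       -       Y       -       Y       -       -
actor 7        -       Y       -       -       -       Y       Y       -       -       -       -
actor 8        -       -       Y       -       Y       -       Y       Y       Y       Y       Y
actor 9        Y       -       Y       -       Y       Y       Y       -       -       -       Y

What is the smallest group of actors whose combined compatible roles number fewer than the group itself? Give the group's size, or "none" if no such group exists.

none

A matching saturating every actor exists, for instance actor 1→role 8, actor 2→role 3, actor 3→role 4, actor 4→role 2, actor 5→role 5, actor 6→role 1, actor 7→role 6, actor 8→role 9, actor 9→role 7.
By Hall's marriage theorem, this means |N(S)| ≥ |S| for every subset S, so no violating subset exists.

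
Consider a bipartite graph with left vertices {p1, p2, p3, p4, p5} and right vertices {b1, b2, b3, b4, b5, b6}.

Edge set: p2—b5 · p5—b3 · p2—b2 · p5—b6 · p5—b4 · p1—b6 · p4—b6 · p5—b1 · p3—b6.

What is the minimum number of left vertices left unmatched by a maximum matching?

2

One maximum matching: p1–b6, p2–b5, p5–b3.
The set {p1, p3, p4} has only 1 neighbour ({b6}), so by Hall's theorem at most 3 of the 5 left vertices can be matched.
That matches 3 of the 5, leaving 2 unmatched; no matching can do better.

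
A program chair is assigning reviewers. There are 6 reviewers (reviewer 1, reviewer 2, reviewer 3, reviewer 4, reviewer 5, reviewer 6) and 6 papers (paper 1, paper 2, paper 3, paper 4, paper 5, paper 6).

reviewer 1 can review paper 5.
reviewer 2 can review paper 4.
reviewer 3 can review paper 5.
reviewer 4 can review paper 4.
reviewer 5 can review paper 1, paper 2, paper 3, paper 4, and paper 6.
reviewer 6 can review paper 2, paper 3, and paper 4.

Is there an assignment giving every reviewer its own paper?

The set {reviewer 1, reviewer 2, reviewer 3, reviewer 4} has only 2 neighbours ({paper 4, paper 5}), so by Hall's theorem at most 4 of the 6 reviewers can be matched.
Hence no matching covers every reviewer.

No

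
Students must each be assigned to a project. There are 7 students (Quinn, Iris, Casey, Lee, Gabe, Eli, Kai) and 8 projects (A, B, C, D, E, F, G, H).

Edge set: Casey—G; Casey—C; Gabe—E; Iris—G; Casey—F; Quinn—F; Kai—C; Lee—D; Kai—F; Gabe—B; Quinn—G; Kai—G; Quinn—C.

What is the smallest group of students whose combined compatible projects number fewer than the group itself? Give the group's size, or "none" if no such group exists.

Take S = {Eli}. Its neighbourhood is {}, so |N(S)| = 0 < |S| = 1.

1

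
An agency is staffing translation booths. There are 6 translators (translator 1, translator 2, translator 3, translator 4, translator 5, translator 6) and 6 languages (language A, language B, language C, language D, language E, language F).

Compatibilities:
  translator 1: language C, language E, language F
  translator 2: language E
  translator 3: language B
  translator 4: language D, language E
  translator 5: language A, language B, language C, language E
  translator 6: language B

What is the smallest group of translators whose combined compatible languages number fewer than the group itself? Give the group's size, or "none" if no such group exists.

2

Take S = {translator 3, translator 6}. Its neighbourhood is {language B}, so |N(S)| = 1 < |S| = 2.
No single vertex violates Hall's condition since each has at least one neighbour, so 2 is the minimum.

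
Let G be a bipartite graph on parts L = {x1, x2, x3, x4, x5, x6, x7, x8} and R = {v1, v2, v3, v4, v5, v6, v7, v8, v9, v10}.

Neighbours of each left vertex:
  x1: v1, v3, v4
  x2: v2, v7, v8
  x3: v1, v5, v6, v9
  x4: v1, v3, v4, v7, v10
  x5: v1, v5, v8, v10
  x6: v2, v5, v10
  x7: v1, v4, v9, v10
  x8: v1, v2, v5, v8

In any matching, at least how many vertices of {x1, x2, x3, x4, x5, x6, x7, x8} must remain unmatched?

0

For example, pair x1–v4, x2–v7, x3–v6, x4–v3, x5–v8, x6–v10, x7–v1, x8–v2.
All 8 left vertices are matched, so no larger matching exists.
That matches 8 of the 8, leaving 0 unmatched; no matching can do better.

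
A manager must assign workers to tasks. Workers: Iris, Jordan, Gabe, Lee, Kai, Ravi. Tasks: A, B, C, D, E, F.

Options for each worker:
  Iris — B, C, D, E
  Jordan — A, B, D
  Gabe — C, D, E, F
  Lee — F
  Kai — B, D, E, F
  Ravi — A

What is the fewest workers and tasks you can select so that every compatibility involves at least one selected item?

6

A maximum matching has 6 edges (e.g. Iris–E, Jordan–D, Gabe–C, Lee–F, Kai–B, Ravi–A).
By König's theorem the minimum vertex cover has the same size. One such cover is {Iris, Jordan, Gabe, Lee, Kai, Ravi}.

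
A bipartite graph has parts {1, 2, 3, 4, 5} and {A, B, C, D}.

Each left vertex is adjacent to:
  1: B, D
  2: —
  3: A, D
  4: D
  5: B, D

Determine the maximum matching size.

One maximum matching: 1–B, 3–A, 4–D.
The set {1, 2, 4, 5} has only 2 neighbours ({B, D}), so by Hall's theorem at most 3 of the 5 left vertices can be matched.

3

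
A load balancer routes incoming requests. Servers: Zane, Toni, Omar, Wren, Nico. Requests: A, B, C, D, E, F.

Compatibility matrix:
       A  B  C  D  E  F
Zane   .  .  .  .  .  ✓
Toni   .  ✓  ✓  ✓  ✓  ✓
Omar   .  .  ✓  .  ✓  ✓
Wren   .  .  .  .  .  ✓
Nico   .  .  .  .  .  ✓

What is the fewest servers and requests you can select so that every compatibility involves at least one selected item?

3

The 3 edges Zane–F, Toni–B, Omar–E form a matching, so any vertex cover needs at least 3 vertices (one per matched edge).
Conversely {Toni, Omar, F} meets every edge and has exactly 3 vertices, so 3 is optimal.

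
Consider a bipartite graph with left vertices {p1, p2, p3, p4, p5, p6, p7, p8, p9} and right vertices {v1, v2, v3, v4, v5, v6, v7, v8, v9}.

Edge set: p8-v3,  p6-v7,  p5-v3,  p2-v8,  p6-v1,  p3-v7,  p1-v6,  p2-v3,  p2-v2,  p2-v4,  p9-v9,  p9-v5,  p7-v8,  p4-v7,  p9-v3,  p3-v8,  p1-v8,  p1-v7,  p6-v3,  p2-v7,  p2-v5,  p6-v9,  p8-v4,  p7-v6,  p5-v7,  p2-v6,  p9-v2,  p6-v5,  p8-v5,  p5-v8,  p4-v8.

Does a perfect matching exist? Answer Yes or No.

The set {p1, p3, p4, p7} has only 3 neighbours ({v6, v7, v8}), so by Hall's theorem at most 8 of the 9 left vertices can be matched.
Hence no matching covers every left vertex.

No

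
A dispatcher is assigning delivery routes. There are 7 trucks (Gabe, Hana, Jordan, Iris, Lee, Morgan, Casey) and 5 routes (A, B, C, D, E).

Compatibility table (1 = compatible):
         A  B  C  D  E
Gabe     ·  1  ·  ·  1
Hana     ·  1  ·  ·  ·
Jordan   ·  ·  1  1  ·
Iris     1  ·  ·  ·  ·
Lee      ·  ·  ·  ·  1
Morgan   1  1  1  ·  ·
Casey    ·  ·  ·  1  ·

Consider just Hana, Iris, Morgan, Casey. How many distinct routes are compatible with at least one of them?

4

The union of neighbours of {Hana, Iris, Morgan, Casey} is {A, B, C, D}, which has 4 elements.
Since |N(S)| = 4 ≥ |S| = 4, Hall's condition holds for this subset.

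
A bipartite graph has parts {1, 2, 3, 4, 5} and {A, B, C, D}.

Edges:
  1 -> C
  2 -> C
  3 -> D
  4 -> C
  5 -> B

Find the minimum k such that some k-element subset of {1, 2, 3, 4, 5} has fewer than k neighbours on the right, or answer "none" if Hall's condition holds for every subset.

2

Take S = {1, 2}. Its neighbourhood is {C}, so |N(S)| = 1 < |S| = 2.
No single vertex violates Hall's condition since each has at least one neighbour, so 2 is the minimum.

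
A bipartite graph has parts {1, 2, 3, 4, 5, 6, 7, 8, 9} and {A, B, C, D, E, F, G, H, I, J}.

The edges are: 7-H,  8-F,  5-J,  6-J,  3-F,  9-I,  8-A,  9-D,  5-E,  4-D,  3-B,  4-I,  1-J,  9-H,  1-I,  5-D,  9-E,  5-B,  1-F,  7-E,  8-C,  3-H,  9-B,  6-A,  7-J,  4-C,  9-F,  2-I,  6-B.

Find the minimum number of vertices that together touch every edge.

9

{1, 2, 3, 4, 5, 6, 7, 8, 9} is a vertex cover of size 9: every edge has an endpoint in this set.
No smaller cover exists because 1–F, 2–I, 3–H, 4–D, 5–B, 6–A, 7–J, 8–C, 9–E is a matching of size 9, and a cover must include an endpoint of each of these disjoint edges (König's theorem).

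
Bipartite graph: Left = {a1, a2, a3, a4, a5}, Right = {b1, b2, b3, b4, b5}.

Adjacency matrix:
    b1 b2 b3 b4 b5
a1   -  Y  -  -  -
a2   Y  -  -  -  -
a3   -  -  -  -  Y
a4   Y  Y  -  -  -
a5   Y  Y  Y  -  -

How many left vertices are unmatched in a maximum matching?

1

For example, pair a1→b2, a2→b1, a3→b5, a5→b3.
The set {a1, a2, a4} has only 2 neighbours ({b1, b2}), so by Hall's theorem at most 4 of the 5 left vertices can be matched.
That matches 4 of the 5, leaving 1 unmatched; no matching can do better.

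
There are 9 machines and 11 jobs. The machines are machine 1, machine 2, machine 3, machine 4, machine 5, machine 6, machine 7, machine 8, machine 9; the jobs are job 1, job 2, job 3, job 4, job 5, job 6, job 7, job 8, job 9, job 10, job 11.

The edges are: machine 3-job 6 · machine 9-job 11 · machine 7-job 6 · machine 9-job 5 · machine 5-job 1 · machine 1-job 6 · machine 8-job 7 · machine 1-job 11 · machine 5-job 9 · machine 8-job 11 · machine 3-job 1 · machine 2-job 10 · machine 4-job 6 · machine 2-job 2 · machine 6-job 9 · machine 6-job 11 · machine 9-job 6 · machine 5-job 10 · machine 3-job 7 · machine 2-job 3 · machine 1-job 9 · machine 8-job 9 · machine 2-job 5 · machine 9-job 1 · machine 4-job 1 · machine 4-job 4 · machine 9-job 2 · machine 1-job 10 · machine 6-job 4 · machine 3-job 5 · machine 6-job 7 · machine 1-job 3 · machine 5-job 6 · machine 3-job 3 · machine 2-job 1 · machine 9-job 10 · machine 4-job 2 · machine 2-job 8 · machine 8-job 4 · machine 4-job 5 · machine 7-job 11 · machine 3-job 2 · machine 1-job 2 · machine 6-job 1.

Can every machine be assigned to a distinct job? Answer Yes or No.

Yes

A valid assignment of size 9: machine 1→job 3, machine 2→job 8, machine 3→job 7, machine 4→job 1, machine 5→job 6, machine 6→job 9, machine 7→job 11, machine 8→job 4, machine 9→job 5.
All 9 machines are covered.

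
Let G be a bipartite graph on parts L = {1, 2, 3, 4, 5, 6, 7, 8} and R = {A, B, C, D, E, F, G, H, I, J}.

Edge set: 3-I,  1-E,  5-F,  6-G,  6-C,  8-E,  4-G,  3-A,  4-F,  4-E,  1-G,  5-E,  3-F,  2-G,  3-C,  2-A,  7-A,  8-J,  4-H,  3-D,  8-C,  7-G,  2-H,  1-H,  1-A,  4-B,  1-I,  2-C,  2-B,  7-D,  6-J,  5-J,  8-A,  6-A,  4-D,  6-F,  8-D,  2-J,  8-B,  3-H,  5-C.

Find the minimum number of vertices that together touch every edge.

8

{1, 2, 3, 4, 5, 6, 7, 8} is a vertex cover of size 8: every edge has an endpoint in this set.
No smaller cover exists because 1–E, 2–G, 3–F, 4–H, 5–C, 6–A, 7–D, 8–J is a matching of size 8, and a cover must include an endpoint of each of these disjoint edges (König's theorem).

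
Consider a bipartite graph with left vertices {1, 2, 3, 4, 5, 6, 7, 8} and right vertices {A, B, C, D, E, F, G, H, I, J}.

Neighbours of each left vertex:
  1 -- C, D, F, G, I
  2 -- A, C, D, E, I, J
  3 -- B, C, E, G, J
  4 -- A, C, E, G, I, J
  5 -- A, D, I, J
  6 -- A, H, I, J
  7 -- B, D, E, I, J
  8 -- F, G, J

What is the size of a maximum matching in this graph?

8

One maximum matching: 1–F, 2–D, 3–G, 4–A, 5–I, 6–H, 7–E, 8–J.
All 8 left vertices are matched, so no larger matching exists.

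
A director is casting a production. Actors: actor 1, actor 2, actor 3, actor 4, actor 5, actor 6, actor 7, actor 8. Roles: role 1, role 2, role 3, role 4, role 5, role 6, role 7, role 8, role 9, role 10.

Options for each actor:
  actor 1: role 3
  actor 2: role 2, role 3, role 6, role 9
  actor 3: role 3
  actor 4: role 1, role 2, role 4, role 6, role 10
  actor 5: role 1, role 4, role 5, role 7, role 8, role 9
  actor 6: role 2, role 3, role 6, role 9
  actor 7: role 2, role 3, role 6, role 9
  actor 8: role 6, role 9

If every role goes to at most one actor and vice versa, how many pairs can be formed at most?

6

A valid assignment of size 6: actor 1→role 3, actor 2→role 6, actor 4→role 1, actor 5→role 7, actor 6→role 9, actor 7→role 2.
The set {actor 1, actor 2, actor 3, actor 6, actor 7, actor 8} has only 4 neighbours ({role 2, role 3, role 6, role 9}), so by Hall's theorem at most 6 of the 8 actors can be matched.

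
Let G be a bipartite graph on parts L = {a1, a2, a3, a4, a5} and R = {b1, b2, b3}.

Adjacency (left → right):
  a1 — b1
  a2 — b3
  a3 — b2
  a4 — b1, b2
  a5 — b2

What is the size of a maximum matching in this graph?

A valid assignment of size 3: a1→b1, a2→b3, a3→b2.
The set {a1, a3, a4, a5} has only 2 neighbours ({b1, b2}), so by Hall's theorem at most 3 of the 5 left vertices can be matched.

3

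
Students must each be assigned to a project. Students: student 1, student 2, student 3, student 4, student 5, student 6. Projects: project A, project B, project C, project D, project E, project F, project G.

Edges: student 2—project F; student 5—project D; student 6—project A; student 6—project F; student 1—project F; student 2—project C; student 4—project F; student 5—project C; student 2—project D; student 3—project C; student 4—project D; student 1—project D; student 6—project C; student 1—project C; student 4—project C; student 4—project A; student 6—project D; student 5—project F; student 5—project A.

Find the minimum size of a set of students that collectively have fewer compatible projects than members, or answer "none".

Take S = {student 1, student 2, student 3, student 4, student 5}. Its neighbourhood is {project A, project C, project D, project F}, so |N(S)| = 4 < |S| = 5.
Every subset of size less than 5 has at least as many neighbours as members, so 5 is the minimum.

5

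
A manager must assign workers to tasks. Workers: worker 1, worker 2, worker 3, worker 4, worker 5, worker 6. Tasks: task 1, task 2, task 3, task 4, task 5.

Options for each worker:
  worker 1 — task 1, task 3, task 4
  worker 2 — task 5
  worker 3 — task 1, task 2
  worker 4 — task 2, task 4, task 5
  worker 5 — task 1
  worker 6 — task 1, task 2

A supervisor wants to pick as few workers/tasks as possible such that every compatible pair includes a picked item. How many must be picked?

5

The 5 edges worker 1–task 3, worker 2–task 5, worker 3–task 2, worker 4–task 4, worker 5–task 1 form a matching, so any vertex cover needs at least 5 vertices (one per matched edge).
Conversely {worker 1, worker 2, worker 4, task 1, task 2} meets every edge and has exactly 5 vertices, so 5 is optimal.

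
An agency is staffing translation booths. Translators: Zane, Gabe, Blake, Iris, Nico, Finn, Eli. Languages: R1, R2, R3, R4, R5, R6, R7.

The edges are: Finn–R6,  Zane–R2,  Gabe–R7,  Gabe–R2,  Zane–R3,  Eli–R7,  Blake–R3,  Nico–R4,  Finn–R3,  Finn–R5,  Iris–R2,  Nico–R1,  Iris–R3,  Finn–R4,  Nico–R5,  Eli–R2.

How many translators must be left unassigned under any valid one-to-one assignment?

2

One maximum matching: Zane–R2, Gabe–R7, Blake–R3, Nico–R5, Finn–R4.
The set {Zane, Gabe, Blake, Iris, Eli} has only 3 neighbours ({R2, R3, R7}), so by Hall's theorem at most 5 of the 7 translators can be matched.
That matches 5 of the 7, leaving 2 unmatched; no matching can do better.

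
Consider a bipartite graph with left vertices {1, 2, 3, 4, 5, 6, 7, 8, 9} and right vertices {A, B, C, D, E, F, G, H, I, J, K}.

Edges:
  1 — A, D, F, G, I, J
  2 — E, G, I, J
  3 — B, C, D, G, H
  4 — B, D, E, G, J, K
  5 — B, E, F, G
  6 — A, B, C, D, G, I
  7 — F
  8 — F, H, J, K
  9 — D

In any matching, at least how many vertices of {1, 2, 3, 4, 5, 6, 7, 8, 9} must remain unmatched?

For example, pair 1–J, 2–E, 3–G, 4–K, 5–B, 6–A, 7–F, 8–H, 9–D.
All 9 left vertices are matched, so no larger matching exists.
That matches 9 of the 9, leaving 0 unmatched; no matching can do better.

0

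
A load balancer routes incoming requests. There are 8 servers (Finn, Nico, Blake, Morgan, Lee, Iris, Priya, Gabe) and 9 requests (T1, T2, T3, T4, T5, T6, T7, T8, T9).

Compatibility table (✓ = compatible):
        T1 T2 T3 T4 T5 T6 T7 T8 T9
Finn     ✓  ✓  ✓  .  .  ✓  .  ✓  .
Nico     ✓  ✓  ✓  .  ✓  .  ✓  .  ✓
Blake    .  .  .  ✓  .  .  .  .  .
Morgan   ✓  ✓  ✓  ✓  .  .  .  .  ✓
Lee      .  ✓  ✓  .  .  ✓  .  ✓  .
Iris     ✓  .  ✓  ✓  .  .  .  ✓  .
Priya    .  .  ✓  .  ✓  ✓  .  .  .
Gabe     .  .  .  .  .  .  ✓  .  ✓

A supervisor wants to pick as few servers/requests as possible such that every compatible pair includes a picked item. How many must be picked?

8

A maximum matching has 8 edges (e.g. Finn–T2, Nico–T7, Blake–T4, Morgan–T3, Lee–T8, Iris–T1, Priya–T6, Gabe–T9).
By König's theorem the minimum vertex cover has the same size. One such cover is {Finn, Nico, Blake, Morgan, Lee, Iris, Priya, Gabe}.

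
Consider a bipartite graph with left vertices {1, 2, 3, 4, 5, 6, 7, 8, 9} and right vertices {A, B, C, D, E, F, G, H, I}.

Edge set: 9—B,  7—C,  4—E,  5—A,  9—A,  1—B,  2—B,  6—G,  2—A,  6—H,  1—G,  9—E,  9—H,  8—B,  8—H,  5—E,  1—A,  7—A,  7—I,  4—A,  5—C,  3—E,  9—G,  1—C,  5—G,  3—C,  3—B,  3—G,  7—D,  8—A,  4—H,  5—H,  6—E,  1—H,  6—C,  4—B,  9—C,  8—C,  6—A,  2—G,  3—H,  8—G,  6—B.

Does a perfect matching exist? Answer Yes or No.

The set {1, 2, 3, 4, 5, 6, 8, 9} has only 6 neighbours ({A, B, C, E, G, H}), so by Hall's theorem at most 7 of the 9 left vertices can be matched.
Hence no matching covers every left vertex.

No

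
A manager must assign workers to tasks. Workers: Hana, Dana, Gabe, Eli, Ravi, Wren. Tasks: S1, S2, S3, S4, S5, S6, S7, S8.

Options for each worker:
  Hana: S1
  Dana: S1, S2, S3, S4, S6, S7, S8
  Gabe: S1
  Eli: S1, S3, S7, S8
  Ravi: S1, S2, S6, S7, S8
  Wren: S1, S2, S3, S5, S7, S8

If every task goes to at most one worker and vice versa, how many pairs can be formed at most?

5

A valid assignment of size 5: Hana-S1, Dana-S6, Eli-S8, Ravi-S7, Wren-S2.
The set {Hana, Gabe} has only 1 neighbour ({S1}), so by Hall's theorem at most 5 of the 6 workers can be matched.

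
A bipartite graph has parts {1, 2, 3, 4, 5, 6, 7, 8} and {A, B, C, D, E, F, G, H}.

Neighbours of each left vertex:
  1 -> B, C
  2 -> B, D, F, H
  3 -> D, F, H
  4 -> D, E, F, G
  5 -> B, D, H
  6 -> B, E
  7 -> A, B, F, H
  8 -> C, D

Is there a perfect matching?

For example, pair 1-B, 2-H, 3-F, 4-G, 5-D, 6-E, 7-A, 8-C.
All 8 left vertices are covered.

Yes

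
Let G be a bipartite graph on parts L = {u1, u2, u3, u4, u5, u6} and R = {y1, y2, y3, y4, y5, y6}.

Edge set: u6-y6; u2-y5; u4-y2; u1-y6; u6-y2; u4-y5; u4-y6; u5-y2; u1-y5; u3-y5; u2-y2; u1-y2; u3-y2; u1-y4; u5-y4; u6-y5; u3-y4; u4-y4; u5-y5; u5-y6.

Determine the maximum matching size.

4

One maximum matching: u1-y2, u2-y5, u3-y4, u4-y6.
The set {u1, u2, u3, u4, u5, u6} has only 4 neighbours ({y2, y4, y5, y6}), so by Hall's theorem at most 4 of the 6 left vertices can be matched.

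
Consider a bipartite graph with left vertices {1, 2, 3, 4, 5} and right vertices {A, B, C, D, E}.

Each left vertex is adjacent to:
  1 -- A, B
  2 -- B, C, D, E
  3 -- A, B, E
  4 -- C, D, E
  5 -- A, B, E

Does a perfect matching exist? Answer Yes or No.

A valid assignment of size 5: 1–A, 2–D, 3–E, 4–C, 5–B.
Every left vertex is matched, so this is a perfect matching.

Yes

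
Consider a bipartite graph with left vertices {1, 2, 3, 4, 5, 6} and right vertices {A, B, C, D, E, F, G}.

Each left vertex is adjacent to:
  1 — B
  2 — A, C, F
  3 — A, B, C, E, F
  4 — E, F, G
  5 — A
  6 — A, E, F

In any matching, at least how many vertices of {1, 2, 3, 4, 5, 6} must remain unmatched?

0

For example, pair 1-B, 2-C, 3-F, 4-G, 5-A, 6-E.
This saturates every left vertex, so 6 is the maximum.
That matches 6 of the 6, leaving 0 unmatched; no matching can do better.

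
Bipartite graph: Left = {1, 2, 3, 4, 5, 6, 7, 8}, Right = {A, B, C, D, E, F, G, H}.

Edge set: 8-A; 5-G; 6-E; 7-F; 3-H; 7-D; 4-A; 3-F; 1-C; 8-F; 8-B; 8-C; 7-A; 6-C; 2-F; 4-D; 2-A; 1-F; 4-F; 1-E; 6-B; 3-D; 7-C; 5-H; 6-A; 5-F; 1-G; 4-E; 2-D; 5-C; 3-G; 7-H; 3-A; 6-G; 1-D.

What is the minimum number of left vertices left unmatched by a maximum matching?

0

A valid assignment of size 8: 1–C, 2–F, 3–G, 4–D, 5–H, 6–E, 7–A, 8–B.
All 8 left vertices are matched, so no larger matching exists.
That matches 8 of the 8, leaving 0 unmatched; no matching can do better.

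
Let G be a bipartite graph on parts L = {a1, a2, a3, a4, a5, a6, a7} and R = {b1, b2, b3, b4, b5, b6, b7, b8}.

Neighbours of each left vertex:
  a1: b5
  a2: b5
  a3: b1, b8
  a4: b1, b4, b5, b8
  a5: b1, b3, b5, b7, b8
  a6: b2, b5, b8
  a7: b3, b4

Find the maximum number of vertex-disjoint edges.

6

For example, pair a1-b5, a3-b1, a4-b4, a5-b7, a6-b8, a7-b3.
The set {a1, a2} has only 1 neighbour ({b5}), so by Hall's theorem at most 6 of the 7 left vertices can be matched.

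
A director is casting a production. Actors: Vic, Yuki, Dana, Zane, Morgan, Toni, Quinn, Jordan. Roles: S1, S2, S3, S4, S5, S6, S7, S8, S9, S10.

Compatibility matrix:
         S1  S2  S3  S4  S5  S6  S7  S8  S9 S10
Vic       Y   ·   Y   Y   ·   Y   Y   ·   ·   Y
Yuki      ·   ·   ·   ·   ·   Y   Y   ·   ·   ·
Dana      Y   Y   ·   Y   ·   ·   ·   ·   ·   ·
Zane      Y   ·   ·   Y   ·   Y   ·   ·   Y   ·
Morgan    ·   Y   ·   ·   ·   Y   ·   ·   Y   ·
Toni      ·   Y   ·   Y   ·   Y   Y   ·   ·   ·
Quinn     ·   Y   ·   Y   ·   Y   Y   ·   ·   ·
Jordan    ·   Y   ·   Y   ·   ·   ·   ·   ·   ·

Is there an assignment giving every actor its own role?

The set {Yuki, Dana, Zane, Morgan, Toni, Quinn, Jordan} has only 6 neighbours ({S1, S2, S4, S6, S7, S9}), so by Hall's theorem at most 7 of the 8 actors can be matched.
Hence no matching covers every actor.

No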